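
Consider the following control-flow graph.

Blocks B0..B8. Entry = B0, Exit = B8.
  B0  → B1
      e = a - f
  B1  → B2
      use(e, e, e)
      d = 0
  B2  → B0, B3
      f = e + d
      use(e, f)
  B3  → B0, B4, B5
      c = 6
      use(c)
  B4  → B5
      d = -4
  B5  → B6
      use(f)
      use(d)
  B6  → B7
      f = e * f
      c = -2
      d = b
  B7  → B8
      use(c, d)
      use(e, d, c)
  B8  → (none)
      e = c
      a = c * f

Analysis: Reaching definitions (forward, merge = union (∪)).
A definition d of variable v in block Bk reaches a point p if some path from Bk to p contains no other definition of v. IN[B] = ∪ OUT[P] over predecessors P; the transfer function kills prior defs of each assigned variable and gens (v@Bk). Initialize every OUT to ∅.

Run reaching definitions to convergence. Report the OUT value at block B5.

Fixpoint table:
  B0:   IN={c@B3, d@B1, e@B0, f@B2}   OUT={c@B3, d@B1, e@B0, f@B2}
  B1:   IN={c@B3, d@B1, e@B0, f@B2}   OUT={c@B3, d@B1, e@B0, f@B2}
  B2:   IN={c@B3, d@B1, e@B0, f@B2}   OUT={c@B3, d@B1, e@B0, f@B2}
  B3:   IN={c@B3, d@B1, e@B0, f@B2}   OUT={c@B3, d@B1, e@B0, f@B2}
  B4:   IN={c@B3, d@B1, e@B0, f@B2}   OUT={c@B3, d@B4, e@B0, f@B2}
  B5:   IN={c@B3, d@B1, d@B4, e@B0, f@B2}   OUT={c@B3, d@B1, d@B4, e@B0, f@B2}
  B6:   IN={c@B3, d@B1, d@B4, e@B0, f@B2}   OUT={c@B6, d@B6, e@B0, f@B6}
  B7:   IN={c@B6, d@B6, e@B0, f@B6}   OUT={c@B6, d@B6, e@B0, f@B6}
  B8:   IN={c@B6, d@B6, e@B0, f@B6}   OUT={a@B8, c@B6, d@B6, e@B8, f@B6}

Merge at B5: IN[B5] = OUT[B3] ⊔ OUT[B4] = {c@B3, d@B1, d@B4, e@B0, f@B2}
Applying B5's transfer function to that IN value gives OUT[B5] (row B5 above).

Answer: {c@B3, d@B1, d@B4, e@B0, f@B2}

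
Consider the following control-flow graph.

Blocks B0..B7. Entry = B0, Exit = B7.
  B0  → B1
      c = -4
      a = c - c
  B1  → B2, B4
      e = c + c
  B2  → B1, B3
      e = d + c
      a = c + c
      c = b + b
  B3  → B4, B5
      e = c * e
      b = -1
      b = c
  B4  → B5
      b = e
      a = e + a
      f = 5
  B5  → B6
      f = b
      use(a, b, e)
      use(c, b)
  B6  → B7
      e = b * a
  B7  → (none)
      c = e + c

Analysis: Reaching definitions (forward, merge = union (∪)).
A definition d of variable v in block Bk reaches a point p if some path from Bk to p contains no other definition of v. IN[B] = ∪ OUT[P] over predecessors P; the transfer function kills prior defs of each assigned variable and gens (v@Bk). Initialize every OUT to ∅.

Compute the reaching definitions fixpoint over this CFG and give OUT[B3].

Answer: {a@B2, b@B3, c@B2, e@B3}

Trace:
Per-block solution:
  B0:  IN={}  OUT={a@B0, c@B0}
  B1:  IN={a@B0, a@B2, c@B0, c@B2, e@B2}  OUT={a@B0, a@B2, c@B0, c@B2, e@B1}
  B2:  IN={a@B0, a@B2, c@B0, c@B2, e@B1}  OUT={a@B2, c@B2, e@B2}
  B3:  IN={a@B2, c@B2, e@B2}  OUT={a@B2, b@B3, c@B2, e@B3}
  B4:  IN={a@B0, a@B2, b@B3, c@B0, c@B2, e@B1, e@B3}  OUT={a@B4, b@B4, c@B0, c@B2, e@B1, e@B3, f@B4}
  B5:  IN={a@B2, a@B4, b@B3, b@B4, c@B0, c@B2, e@B1, e@B3, f@B4}  OUT={a@B2, a@B4, b@B3, b@B4, c@B0, c@B2, e@B1, e@B3, f@B5}
  B6:  IN={a@B2, a@B4, b@B3, b@B4, c@B0, c@B2, e@B1, e@B3, f@B5}  OUT={a@B2, a@B4, b@B3, b@B4, c@B0, c@B2, e@B6, f@B5}
  B7:  IN={a@B2, a@B4, b@B3, b@B4, c@B0, c@B2, e@B6, f@B5}  OUT={a@B2, a@B4, b@B3, b@B4, c@B7, e@B6, f@B5}

Merge at B3: IN[B3] = OUT[B2] = {a@B2, c@B2, e@B2}
Applying B3's transfer function to that IN value gives OUT[B3] (row B3 above).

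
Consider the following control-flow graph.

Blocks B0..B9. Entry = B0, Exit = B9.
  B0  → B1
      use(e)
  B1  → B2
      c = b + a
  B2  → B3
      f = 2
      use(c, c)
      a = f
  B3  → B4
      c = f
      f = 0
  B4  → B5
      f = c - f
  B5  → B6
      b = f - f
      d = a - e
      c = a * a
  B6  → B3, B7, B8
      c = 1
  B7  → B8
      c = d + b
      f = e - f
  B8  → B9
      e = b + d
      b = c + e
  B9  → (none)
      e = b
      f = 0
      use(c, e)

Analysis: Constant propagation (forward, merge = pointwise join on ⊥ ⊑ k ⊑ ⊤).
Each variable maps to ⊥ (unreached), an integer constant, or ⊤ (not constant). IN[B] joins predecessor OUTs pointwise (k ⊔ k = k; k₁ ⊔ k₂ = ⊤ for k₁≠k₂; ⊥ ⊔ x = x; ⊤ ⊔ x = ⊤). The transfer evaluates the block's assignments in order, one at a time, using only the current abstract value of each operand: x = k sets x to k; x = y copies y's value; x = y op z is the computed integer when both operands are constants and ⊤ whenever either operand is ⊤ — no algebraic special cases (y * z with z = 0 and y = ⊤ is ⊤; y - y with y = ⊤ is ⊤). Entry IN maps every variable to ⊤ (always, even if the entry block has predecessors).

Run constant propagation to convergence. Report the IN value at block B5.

Per-block solution:
  B0:   IN=(all ⊤)   OUT=(all ⊤)
  B1:   IN=(all ⊤)   OUT=(all ⊤)
  B2:   IN=(all ⊤)   OUT={a:2, f:2; rest ⊤}
  B3:   IN={a:2, f:2; rest ⊤}   OUT={a:2, c:2, f:0; rest ⊤}
  B4:   IN={a:2, c:2, f:0; rest ⊤}   OUT={a:2, c:2, f:2; rest ⊤}
  B5:   IN={a:2, c:2, f:2; rest ⊤}   OUT={a:2, b:0, c:4, f:2; rest ⊤}
  B6:   IN={a:2, b:0, c:4, f:2; rest ⊤}   OUT={a:2, b:0, c:1, f:2; rest ⊤}
  B7:   IN={a:2, b:0, c:1, f:2; rest ⊤}   OUT={a:2, b:0; rest ⊤}
  B8:   IN={a:2, b:0; rest ⊤}   OUT={a:2; rest ⊤}
  B9:   IN={a:2; rest ⊤}   OUT={a:2, f:0; rest ⊤}

Merge at B5: IN[B5] = OUT[B4] = {a: 2, b: ⊤, c: 2, d: ⊤, e: ⊤, f: 2}

Answer: {a: 2, b: ⊤, c: 2, d: ⊤, e: ⊤, f: 2}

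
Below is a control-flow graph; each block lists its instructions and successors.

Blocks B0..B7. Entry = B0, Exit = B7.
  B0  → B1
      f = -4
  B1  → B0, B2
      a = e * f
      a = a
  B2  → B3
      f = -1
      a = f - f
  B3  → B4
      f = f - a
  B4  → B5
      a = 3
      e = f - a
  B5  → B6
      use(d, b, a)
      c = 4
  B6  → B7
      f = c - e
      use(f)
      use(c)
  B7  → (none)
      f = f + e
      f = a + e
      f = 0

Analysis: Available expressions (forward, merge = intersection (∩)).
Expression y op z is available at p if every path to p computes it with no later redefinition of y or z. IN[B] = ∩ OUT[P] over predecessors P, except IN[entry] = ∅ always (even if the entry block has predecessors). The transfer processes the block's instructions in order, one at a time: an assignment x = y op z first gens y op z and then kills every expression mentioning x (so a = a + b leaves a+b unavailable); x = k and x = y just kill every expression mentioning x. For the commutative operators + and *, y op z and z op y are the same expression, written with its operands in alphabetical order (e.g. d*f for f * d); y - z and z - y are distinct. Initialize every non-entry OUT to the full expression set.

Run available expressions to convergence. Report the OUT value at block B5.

Converged values:
  B0:   IN={}   OUT={}
  B1:   IN={}   OUT={e*f}
  B2:   IN={e*f}   OUT={f-f}
  B3:   IN={f-f}   OUT={}
  B4:   IN={}   OUT={f-a}
  B5:   IN={f-a}   OUT={f-a}
  B6:   IN={f-a}   OUT={c-e}
  B7:   IN={c-e}   OUT={a+e, c-e}

Merge at B5: IN[B5] = OUT[B4] = {f-a}
Applying B5's transfer function to that IN value gives OUT[B5] (row B5 above).

Answer: {f-a}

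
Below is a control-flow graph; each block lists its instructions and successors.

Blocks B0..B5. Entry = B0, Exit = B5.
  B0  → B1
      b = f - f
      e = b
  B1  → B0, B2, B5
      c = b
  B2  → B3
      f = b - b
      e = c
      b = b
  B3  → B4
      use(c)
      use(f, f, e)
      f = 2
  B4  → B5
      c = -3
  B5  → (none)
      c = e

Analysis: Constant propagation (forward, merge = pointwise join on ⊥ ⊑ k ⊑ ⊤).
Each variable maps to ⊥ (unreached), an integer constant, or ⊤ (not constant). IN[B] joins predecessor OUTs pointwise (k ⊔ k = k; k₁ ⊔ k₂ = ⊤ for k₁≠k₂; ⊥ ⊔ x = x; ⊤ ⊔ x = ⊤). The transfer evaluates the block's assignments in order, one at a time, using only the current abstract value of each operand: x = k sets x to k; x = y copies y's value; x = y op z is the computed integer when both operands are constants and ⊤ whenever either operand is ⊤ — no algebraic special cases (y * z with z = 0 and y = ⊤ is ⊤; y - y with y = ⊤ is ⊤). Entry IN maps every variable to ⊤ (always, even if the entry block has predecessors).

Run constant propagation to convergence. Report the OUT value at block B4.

Converged values:
  B0:  IN=(all ⊤)  OUT=(all ⊤)
  B1:  IN=(all ⊤)  OUT=(all ⊤)
  B2:  IN=(all ⊤)  OUT=(all ⊤)
  B3:  IN=(all ⊤)  OUT={f:2; rest ⊤}
  B4:  IN={f:2; rest ⊤}  OUT={c:-3, f:2; rest ⊤}
  B5:  IN=(all ⊤)  OUT=(all ⊤)

Merge at B4: IN[B4] = OUT[B3] = {a: ⊤, b: ⊤, c: ⊤, d: ⊤, e: ⊤, f: 2}
Applying B4's transfer function to that IN value gives OUT[B4] (row B4 above).

Answer: {a: ⊤, b: ⊤, c: -3, d: ⊤, e: ⊤, f: 2}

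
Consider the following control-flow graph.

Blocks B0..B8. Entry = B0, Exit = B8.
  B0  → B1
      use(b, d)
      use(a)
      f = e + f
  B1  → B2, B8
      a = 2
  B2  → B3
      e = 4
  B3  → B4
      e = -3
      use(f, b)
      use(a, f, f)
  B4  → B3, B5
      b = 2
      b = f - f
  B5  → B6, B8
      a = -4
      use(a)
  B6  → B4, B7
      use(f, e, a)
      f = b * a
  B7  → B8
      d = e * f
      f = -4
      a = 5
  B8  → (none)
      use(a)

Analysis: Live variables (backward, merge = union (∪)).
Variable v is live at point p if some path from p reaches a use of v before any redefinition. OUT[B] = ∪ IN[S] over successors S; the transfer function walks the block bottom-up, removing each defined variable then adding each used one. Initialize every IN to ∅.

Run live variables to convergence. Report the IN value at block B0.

Fixpoint table:
  B0:  IN={a, b, d, e, f}  OUT={b, f}
  B1:  IN={b, f}  OUT={a, b, f}
  B2:  IN={a, b, f}  OUT={a, b, f}
  B3:  IN={a, b, f}  OUT={a, e, f}
  B4:  IN={a, e, f}  OUT={a, b, e, f}
  B5:  IN={b, e, f}  OUT={a, b, e, f}
  B6:  IN={a, b, e, f}  OUT={a, e, f}
  B7:  IN={e, f}  OUT={a}
  B8:  IN={a}  OUT={}

Merge at B0: OUT[B0] = IN[B1] = {b, f}
Applying B0's transfer function to that OUT value gives IN[B0] (row B0 above).

Answer: {a, b, d, e, f}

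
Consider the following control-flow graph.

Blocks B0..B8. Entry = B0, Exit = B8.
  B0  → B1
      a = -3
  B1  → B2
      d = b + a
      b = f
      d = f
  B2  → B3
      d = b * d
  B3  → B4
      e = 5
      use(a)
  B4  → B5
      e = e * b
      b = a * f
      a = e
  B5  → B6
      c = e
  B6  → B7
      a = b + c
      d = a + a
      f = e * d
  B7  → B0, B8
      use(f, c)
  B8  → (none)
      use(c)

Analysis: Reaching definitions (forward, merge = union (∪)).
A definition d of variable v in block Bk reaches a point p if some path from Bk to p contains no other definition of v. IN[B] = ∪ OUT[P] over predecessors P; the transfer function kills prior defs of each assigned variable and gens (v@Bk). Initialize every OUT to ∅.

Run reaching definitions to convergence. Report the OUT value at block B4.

Answer: {a@B4, b@B4, c@B5, d@B2, e@B4, f@B6}

Working:
Fixpoint table:
  B0:   IN={a@B6, b@B4, c@B5, d@B6, e@B4, f@B6}   OUT={a@B0, b@B4, c@B5, d@B6, e@B4, f@B6}
  B1:   IN={a@B0, b@B4, c@B5, d@B6, e@B4, f@B6}   OUT={a@B0, b@B1, c@B5, d@B1, e@B4, f@B6}
  B2:   IN={a@B0, b@B1, c@B5, d@B1, e@B4, f@B6}   OUT={a@B0, b@B1, c@B5, d@B2, e@B4, f@B6}
  B3:   IN={a@B0, b@B1, c@B5, d@B2, e@B4, f@B6}   OUT={a@B0, b@B1, c@B5, d@B2, e@B3, f@B6}
  B4:   IN={a@B0, b@B1, c@B5, d@B2, e@B3, f@B6}   OUT={a@B4, b@B4, c@B5, d@B2, e@B4, f@B6}
  B5:   IN={a@B4, b@B4, c@B5, d@B2, e@B4, f@B6}   OUT={a@B4, b@B4, c@B5, d@B2, e@B4, f@B6}
  B6:   IN={a@B4, b@B4, c@B5, d@B2, e@B4, f@B6}   OUT={a@B6, b@B4, c@B5, d@B6, e@B4, f@B6}
  B7:   IN={a@B6, b@B4, c@B5, d@B6, e@B4, f@B6}   OUT={a@B6, b@B4, c@B5, d@B6, e@B4, f@B6}
  B8:   IN={a@B6, b@B4, c@B5, d@B6, e@B4, f@B6}   OUT={a@B6, b@B4, c@B5, d@B6, e@B4, f@B6}

Merge at B4: IN[B4] = OUT[B3] = {a@B0, b@B1, c@B5, d@B2, e@B3, f@B6}
Applying B4's transfer function to that IN value gives OUT[B4] (row B4 above).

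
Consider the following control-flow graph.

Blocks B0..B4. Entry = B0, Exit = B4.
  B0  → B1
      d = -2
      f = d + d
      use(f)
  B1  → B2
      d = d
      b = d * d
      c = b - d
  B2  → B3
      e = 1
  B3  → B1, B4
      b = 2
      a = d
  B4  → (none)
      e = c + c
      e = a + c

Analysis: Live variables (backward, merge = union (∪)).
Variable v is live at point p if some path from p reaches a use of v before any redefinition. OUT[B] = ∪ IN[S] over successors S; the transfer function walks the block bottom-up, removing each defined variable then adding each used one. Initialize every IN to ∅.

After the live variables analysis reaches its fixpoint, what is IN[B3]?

Fixpoint table:
  B0: | IN={} | OUT={d}
  B1: | IN={d} | OUT={c, d}
  B2: | IN={c, d} | OUT={c, d}
  B3: | IN={c, d} | OUT={a, c, d}
  B4: | IN={a, c} | OUT={}

Merge at B3: OUT[B3] = IN[B1] ⊔ IN[B4] = {a, c, d}
Applying B3's transfer function to that OUT value gives IN[B3] (row B3 above).

Answer: {c, d}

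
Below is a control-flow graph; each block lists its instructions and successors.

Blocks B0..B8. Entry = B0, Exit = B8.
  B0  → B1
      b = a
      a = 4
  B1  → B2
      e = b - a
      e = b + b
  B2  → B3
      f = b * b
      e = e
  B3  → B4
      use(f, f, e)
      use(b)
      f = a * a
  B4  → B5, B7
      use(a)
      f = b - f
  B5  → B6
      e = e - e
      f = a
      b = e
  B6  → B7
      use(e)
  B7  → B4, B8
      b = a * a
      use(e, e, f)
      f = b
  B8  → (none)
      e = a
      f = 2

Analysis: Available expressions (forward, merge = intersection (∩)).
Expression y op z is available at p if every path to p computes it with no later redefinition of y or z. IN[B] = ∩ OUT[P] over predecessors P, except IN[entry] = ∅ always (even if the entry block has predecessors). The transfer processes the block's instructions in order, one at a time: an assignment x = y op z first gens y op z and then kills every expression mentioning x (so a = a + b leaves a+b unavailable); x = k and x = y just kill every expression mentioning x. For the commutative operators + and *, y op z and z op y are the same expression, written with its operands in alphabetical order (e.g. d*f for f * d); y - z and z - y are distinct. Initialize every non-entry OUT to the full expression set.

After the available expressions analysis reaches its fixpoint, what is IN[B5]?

Converged values:
  B0:   IN={}   OUT={}
  B1:   IN={}   OUT={b+b, b-a}
  B2:   IN={b+b, b-a}   OUT={b*b, b+b, b-a}
  B3:   IN={b*b, b+b, b-a}   OUT={a*a, b*b, b+b, b-a}
  B4:   IN={a*a}   OUT={a*a}
  B5:   IN={a*a}   OUT={a*a}
  B6:   IN={a*a}   OUT={a*a}
  B7:   IN={a*a}   OUT={a*a}
  B8:   IN={a*a}   OUT={a*a}

Merge at B5: IN[B5] = OUT[B4] = {a*a}

Answer: {a*a}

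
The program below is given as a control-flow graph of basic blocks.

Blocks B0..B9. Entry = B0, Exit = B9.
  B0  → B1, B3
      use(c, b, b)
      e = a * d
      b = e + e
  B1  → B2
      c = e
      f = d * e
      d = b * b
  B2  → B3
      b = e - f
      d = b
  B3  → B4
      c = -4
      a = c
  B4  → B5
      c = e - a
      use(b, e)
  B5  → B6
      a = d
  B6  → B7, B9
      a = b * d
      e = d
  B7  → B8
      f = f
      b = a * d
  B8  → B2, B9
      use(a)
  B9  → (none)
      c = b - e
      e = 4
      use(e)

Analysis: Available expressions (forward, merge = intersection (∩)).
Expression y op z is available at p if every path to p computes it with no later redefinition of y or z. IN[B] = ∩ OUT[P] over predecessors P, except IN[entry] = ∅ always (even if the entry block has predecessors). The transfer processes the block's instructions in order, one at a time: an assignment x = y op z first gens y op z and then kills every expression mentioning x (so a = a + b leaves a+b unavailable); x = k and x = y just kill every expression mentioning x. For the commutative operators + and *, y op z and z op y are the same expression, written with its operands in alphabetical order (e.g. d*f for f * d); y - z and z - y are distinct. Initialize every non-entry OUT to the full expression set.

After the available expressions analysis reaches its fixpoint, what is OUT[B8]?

Per-block solution:
  B0:  IN={}  OUT={a*d, e+e}
  B1:  IN={a*d, e+e}  OUT={b*b, e+e}
  B2:  IN={}  OUT={e-f}
  B3:  IN={}  OUT={}
  B4:  IN={}  OUT={e-a}
  B5:  IN={e-a}  OUT={}
  B6:  IN={}  OUT={b*d}
  B7:  IN={b*d}  OUT={a*d}
  B8:  IN={a*d}  OUT={a*d}
  B9:  IN={}  OUT={}

Merge at B8: IN[B8] = OUT[B7] = {a*d}
Applying B8's transfer function to that IN value gives OUT[B8] (row B8 above).

Answer: {a*d}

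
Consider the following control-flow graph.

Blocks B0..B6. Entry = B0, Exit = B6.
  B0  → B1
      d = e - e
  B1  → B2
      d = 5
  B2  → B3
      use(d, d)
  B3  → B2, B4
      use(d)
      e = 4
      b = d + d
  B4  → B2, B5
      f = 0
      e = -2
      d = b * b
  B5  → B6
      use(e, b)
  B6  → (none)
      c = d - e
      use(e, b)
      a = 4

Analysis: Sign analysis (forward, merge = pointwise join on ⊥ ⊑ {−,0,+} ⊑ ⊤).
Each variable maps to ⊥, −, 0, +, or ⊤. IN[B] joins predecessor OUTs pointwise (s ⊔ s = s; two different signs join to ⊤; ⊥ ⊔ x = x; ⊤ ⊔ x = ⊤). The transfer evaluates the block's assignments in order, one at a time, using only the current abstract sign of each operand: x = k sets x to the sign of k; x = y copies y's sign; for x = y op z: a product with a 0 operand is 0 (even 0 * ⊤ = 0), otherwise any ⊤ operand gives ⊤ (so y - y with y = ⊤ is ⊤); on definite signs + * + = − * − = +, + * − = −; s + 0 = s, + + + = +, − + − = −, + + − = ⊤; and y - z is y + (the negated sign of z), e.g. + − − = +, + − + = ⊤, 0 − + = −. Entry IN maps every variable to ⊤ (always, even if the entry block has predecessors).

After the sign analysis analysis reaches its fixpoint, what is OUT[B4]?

Converged values:
  B0: | IN=(all ⊤) | OUT=(all ⊤)
  B1: | IN=(all ⊤) | OUT={d:+; rest ⊤}
  B2: | IN={d:+; rest ⊤} | OUT={d:+; rest ⊤}
  B3: | IN={d:+; rest ⊤} | OUT={b:+, d:+, e:+; rest ⊤}
  B4: | IN={b:+, d:+, e:+; rest ⊤} | OUT={b:+, d:+, e:-, f:0; rest ⊤}
  B5: | IN={b:+, d:+, e:-, f:0; rest ⊤} | OUT={b:+, d:+, e:-, f:0; rest ⊤}
  B6: | IN={b:+, d:+, e:-, f:0; rest ⊤} | OUT={a:+, b:+, c:+, d:+, e:-, f:0; rest ⊤}

Merge at B4: IN[B4] = OUT[B3] = {a: ⊤, b: +, c: ⊤, d: +, e: +, f: ⊤}
Applying B4's transfer function to that IN value gives OUT[B4] (row B4 above).

Answer: {a: ⊤, b: +, c: ⊤, d: +, e: -, f: 0}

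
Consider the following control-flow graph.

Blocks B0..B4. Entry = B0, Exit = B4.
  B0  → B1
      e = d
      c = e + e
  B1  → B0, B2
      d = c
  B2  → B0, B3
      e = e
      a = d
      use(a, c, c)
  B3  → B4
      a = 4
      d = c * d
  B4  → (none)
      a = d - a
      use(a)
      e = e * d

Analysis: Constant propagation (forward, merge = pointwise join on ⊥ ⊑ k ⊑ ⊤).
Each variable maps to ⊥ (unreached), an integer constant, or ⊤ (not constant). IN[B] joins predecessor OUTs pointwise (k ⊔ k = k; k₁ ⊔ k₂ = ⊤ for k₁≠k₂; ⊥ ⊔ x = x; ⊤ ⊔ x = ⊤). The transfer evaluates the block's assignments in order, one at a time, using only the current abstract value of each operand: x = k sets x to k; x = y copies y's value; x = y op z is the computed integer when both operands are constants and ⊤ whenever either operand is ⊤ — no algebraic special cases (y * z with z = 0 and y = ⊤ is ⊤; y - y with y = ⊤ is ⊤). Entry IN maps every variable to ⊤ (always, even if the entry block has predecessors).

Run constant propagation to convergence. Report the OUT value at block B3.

Answer: {a: 4, b: ⊤, c: ⊤, d: ⊤, e: ⊤, f: ⊤}

Working:
Converged values:
  B0:  IN=(all ⊤)  OUT=(all ⊤)
  B1:  IN=(all ⊤)  OUT=(all ⊤)
  B2:  IN=(all ⊤)  OUT=(all ⊤)
  B3:  IN=(all ⊤)  OUT={a:4; rest ⊤}
  B4:  IN={a:4; rest ⊤}  OUT=(all ⊤)

Merge at B3: IN[B3] = OUT[B2] = {a: ⊤, b: ⊤, c: ⊤, d: ⊤, e: ⊤, f: ⊤}
Applying B3's transfer function to that IN value gives OUT[B3] (row B3 above).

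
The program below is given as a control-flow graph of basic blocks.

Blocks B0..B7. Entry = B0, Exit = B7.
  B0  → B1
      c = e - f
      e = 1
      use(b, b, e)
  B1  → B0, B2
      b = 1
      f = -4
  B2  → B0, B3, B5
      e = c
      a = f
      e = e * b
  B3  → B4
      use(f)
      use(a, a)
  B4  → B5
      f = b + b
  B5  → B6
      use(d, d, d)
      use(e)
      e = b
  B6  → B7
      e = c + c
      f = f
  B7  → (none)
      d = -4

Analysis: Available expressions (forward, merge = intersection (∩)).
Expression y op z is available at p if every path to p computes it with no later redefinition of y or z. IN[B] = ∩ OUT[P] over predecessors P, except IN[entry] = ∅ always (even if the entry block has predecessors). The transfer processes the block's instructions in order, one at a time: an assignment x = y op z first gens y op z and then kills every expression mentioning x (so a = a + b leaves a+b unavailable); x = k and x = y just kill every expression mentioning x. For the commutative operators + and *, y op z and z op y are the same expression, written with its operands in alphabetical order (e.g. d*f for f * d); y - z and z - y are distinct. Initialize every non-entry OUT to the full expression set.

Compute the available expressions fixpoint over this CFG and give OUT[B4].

Converged values:
  B0:  IN={}  OUT={}
  B1:  IN={}  OUT={}
  B2:  IN={}  OUT={}
  B3:  IN={}  OUT={}
  B4:  IN={}  OUT={b+b}
  B5:  IN={}  OUT={}
  B6:  IN={}  OUT={c+c}
  B7:  IN={c+c}  OUT={c+c}

Merge at B4: IN[B4] = OUT[B3] = {}
Applying B4's transfer function to that IN value gives OUT[B4] (row B4 above).

Answer: {b+b}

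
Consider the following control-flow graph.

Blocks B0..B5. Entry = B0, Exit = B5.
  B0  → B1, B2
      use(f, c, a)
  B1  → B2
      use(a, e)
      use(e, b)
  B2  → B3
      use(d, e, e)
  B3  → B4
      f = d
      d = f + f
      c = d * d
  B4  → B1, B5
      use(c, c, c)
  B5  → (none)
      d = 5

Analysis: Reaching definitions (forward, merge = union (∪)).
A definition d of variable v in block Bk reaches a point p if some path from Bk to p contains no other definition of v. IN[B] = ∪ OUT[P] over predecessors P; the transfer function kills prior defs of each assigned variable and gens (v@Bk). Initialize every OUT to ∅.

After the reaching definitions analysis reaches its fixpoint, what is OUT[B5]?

Converged values:
  B0:   IN={}   OUT={}
  B1:   IN={c@B3, d@B3, f@B3}   OUT={c@B3, d@B3, f@B3}
  B2:   IN={c@B3, d@B3, f@B3}   OUT={c@B3, d@B3, f@B3}
  B3:   IN={c@B3, d@B3, f@B3}   OUT={c@B3, d@B3, f@B3}
  B4:   IN={c@B3, d@B3, f@B3}   OUT={c@B3, d@B3, f@B3}
  B5:   IN={c@B3, d@B3, f@B3}   OUT={c@B3, d@B5, f@B3}

Merge at B5: IN[B5] = OUT[B4] = {c@B3, d@B3, f@B3}
Applying B5's transfer function to that IN value gives OUT[B5] (row B5 above).

Answer: {c@B3, d@B5, f@B3}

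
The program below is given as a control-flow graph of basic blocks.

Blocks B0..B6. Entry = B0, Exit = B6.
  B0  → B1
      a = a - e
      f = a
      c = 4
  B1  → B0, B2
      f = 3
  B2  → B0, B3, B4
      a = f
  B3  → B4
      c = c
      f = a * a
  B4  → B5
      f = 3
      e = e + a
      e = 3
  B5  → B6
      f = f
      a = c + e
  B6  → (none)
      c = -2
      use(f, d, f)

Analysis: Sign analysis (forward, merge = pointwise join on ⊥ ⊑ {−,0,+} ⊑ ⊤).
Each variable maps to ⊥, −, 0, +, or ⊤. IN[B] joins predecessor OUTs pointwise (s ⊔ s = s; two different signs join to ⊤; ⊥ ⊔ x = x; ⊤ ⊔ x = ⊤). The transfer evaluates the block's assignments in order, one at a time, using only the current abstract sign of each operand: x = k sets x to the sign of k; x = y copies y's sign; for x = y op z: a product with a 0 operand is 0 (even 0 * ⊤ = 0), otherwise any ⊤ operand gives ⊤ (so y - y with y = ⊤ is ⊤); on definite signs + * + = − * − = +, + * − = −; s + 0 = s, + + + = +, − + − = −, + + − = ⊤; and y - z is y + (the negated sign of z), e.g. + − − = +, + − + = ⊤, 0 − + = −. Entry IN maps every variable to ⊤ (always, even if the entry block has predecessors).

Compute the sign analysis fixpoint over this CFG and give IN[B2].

Answer: {a: ⊤, b: ⊤, c: +, d: ⊤, e: ⊤, f: +}

Trace:
Converged values:
  B0:   IN=(all ⊤)   OUT={c:+; rest ⊤}
  B1:   IN={c:+; rest ⊤}   OUT={c:+, f:+; rest ⊤}
  B2:   IN={c:+, f:+; rest ⊤}   OUT={a:+, c:+, f:+; rest ⊤}
  B3:   IN={a:+, c:+, f:+; rest ⊤}   OUT={a:+, c:+, f:+; rest ⊤}
  B4:   IN={a:+, c:+, f:+; rest ⊤}   OUT={a:+, c:+, e:+, f:+; rest ⊤}
  B5:   IN={a:+, c:+, e:+, f:+; rest ⊤}   OUT={a:+, c:+, e:+, f:+; rest ⊤}
  B6:   IN={a:+, c:+, e:+, f:+; rest ⊤}   OUT={a:+, c:-, e:+, f:+; rest ⊤}

Merge at B2: IN[B2] = OUT[B1] = {a: ⊤, b: ⊤, c: +, d: ⊤, e: ⊤, f: +}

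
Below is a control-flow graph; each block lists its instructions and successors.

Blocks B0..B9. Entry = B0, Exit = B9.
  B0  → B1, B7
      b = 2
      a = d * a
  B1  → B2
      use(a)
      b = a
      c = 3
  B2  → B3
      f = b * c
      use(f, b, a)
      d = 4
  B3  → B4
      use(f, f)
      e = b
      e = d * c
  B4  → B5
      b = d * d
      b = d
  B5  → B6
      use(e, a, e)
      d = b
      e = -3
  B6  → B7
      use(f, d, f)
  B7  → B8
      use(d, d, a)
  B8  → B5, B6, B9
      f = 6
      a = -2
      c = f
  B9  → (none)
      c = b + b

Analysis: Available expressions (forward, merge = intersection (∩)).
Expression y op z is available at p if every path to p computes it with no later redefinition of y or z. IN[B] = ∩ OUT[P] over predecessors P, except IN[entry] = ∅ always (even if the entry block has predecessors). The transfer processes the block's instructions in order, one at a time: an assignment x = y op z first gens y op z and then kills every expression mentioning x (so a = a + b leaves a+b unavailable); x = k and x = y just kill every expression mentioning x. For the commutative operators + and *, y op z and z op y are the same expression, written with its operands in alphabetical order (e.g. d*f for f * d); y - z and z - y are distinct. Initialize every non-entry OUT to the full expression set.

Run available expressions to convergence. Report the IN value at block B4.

Converged values:
  B0: | IN={} | OUT={}
  B1: | IN={} | OUT={}
  B2: | IN={} | OUT={b*c}
  B3: | IN={b*c} | OUT={b*c, c*d}
  B4: | IN={b*c, c*d} | OUT={c*d, d*d}
  B5: | IN={} | OUT={}
  B6: | IN={} | OUT={}
  B7: | IN={} | OUT={}
  B8: | IN={} | OUT={}
  B9: | IN={} | OUT={b+b}

Merge at B4: IN[B4] = OUT[B3] = {b*c, c*d}

Answer: {b*c, c*d}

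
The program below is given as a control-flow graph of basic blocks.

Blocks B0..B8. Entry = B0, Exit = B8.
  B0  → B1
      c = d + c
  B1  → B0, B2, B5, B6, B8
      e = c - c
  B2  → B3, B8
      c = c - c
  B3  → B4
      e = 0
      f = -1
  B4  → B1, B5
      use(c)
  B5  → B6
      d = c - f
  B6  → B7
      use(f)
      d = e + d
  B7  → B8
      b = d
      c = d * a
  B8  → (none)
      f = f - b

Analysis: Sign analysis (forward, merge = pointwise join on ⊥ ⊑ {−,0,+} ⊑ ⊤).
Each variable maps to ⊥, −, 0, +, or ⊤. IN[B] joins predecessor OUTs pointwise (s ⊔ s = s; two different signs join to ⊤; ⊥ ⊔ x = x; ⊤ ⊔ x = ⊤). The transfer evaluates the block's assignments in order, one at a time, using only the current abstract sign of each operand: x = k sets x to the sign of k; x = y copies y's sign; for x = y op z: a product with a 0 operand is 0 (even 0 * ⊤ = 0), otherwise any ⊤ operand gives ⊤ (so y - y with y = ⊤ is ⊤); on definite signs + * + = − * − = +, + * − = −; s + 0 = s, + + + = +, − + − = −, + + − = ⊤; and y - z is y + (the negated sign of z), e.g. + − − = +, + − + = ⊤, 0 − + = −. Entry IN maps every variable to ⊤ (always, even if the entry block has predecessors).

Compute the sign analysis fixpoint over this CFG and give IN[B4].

Answer: {a: ⊤, b: ⊤, c: ⊤, d: ⊤, e: 0, f: -}

Working:
Converged values:
  B0:   IN=(all ⊤)   OUT=(all ⊤)
  B1:   IN=(all ⊤)   OUT=(all ⊤)
  B2:   IN=(all ⊤)   OUT=(all ⊤)
  B3:   IN=(all ⊤)   OUT={e:0, f:-; rest ⊤}
  B4:   IN={e:0, f:-; rest ⊤}   OUT={e:0, f:-; rest ⊤}
  B5:   IN=(all ⊤)   OUT=(all ⊤)
  B6:   IN=(all ⊤)   OUT=(all ⊤)
  B7:   IN=(all ⊤)   OUT=(all ⊤)
  B8:   IN=(all ⊤)   OUT=(all ⊤)

Merge at B4: IN[B4] = OUT[B3] = {a: ⊤, b: ⊤, c: ⊤, d: ⊤, e: 0, f: -}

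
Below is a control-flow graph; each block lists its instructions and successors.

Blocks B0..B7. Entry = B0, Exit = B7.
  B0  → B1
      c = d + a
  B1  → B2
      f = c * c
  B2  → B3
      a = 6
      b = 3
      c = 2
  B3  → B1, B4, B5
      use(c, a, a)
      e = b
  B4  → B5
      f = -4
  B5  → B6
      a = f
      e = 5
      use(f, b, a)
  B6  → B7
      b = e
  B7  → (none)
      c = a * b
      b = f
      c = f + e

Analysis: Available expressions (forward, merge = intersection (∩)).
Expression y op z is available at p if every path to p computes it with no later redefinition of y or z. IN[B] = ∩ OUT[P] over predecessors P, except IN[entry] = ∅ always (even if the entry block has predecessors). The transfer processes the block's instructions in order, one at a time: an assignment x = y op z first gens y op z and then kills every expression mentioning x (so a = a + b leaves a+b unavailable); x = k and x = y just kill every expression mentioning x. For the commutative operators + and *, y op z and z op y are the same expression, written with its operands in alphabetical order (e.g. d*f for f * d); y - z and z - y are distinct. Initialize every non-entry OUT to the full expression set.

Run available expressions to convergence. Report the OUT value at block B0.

Converged values:
  B0:   IN={}   OUT={a+d}
  B1:   IN={}   OUT={c*c}
  B2:   IN={c*c}   OUT={}
  B3:   IN={}   OUT={}
  B4:   IN={}   OUT={}
  B5:   IN={}   OUT={}
  B6:   IN={}   OUT={}
  B7:   IN={}   OUT={e+f}

B0 is the boundary node: IN[B0] = {}
Applying B0's transfer function to that IN value gives OUT[B0] (row B0 above).

Answer: {a+d}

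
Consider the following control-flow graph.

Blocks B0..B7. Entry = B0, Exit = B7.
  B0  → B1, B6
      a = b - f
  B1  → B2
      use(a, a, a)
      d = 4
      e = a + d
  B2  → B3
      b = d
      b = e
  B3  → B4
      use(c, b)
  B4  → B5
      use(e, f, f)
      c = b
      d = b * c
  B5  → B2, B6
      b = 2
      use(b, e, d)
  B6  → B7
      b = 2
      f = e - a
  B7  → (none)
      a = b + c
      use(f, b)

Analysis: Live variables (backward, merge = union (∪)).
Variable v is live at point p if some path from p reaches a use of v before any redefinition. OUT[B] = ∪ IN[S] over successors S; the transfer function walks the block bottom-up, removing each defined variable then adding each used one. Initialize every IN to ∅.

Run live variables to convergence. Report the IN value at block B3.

Converged values:
  B0: | IN={b, c, e, f} | OUT={a, c, e, f}
  B1: | IN={a, c, f} | OUT={a, c, d, e, f}
  B2: | IN={a, c, d, e, f} | OUT={a, b, c, e, f}
  B3: | IN={a, b, c, e, f} | OUT={a, b, e, f}
  B4: | IN={a, b, e, f} | OUT={a, c, d, e, f}
  B5: | IN={a, c, d, e, f} | OUT={a, c, d, e, f}
  B6: | IN={a, c, e} | OUT={b, c, f}
  B7: | IN={b, c, f} | OUT={}

Merge at B3: OUT[B3] = IN[B4] = {a, b, e, f}
Applying B3's transfer function to that OUT value gives IN[B3] (row B3 above).

Answer: {a, b, c, e, f}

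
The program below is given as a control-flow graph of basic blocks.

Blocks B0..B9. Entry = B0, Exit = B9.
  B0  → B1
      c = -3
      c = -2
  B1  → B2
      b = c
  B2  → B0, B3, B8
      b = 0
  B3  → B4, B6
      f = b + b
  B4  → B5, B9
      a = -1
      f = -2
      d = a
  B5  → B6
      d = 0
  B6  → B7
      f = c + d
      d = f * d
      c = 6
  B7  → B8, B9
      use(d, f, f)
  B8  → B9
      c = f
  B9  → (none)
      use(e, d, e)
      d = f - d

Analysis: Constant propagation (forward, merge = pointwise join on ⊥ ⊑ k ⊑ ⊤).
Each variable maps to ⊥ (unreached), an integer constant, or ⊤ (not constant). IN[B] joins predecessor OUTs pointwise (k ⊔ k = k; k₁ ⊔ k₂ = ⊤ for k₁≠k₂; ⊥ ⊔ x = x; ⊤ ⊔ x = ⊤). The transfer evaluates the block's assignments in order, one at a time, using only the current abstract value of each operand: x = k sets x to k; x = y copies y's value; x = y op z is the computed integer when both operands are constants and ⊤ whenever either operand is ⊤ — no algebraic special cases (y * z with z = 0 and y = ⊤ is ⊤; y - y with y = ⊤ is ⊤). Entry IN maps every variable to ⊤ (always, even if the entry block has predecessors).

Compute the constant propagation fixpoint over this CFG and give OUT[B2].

Converged values:
  B0:  IN=(all ⊤)  OUT={c:-2; rest ⊤}
  B1:  IN={c:-2; rest ⊤}  OUT={b:-2, c:-2; rest ⊤}
  B2:  IN={b:-2, c:-2; rest ⊤}  OUT={b:0, c:-2; rest ⊤}
  B3:  IN={b:0, c:-2; rest ⊤}  OUT={b:0, c:-2, f:0; rest ⊤}
  B4:  IN={b:0, c:-2, f:0; rest ⊤}  OUT={a:-1, b:0, c:-2, d:-1, f:-2; rest ⊤}
  B5:  IN={a:-1, b:0, c:-2, d:-1, f:-2; rest ⊤}  OUT={a:-1, b:0, c:-2, d:0, f:-2; rest ⊤}
  B6:  IN={b:0, c:-2; rest ⊤}  OUT={b:0, c:6; rest ⊤}
  B7:  IN={b:0, c:6; rest ⊤}  OUT={b:0, c:6; rest ⊤}
  B8:  IN={b:0; rest ⊤}  OUT={b:0; rest ⊤}
  B9:  IN={b:0; rest ⊤}  OUT={b:0; rest ⊤}

Merge at B2: IN[B2] = OUT[B1] = {a: ⊤, b: -2, c: -2, d: ⊤, e: ⊤, f: ⊤}
Applying B2's transfer function to that IN value gives OUT[B2] (row B2 above).

Answer: {a: ⊤, b: 0, c: -2, d: ⊤, e: ⊤, f: ⊤}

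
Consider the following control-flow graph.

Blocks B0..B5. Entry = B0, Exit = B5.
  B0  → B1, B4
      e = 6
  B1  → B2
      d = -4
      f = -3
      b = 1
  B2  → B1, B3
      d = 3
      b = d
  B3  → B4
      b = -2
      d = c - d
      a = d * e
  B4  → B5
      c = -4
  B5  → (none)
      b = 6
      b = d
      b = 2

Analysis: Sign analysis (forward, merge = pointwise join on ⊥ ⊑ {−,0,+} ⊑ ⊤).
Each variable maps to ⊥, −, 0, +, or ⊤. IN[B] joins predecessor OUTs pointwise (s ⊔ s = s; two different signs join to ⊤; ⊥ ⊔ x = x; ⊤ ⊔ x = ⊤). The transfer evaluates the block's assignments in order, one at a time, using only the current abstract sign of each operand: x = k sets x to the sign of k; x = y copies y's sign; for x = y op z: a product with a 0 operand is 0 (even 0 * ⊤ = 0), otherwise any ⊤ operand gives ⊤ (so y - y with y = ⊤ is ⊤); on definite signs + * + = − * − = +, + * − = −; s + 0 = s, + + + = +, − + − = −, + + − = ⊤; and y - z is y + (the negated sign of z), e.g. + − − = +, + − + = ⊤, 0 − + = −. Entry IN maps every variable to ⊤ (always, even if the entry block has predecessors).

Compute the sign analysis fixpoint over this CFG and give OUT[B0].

Answer: {a: ⊤, b: ⊤, c: ⊤, d: ⊤, e: +, f: ⊤}

Trace:
Fixpoint table:
  B0: | IN=(all ⊤) | OUT={e:+; rest ⊤}
  B1: | IN={e:+; rest ⊤} | OUT={b:+, d:-, e:+, f:-; rest ⊤}
  B2: | IN={b:+, d:-, e:+, f:-; rest ⊤} | OUT={b:+, d:+, e:+, f:-; rest ⊤}
  B3: | IN={b:+, d:+, e:+, f:-; rest ⊤} | OUT={b:-, e:+, f:-; rest ⊤}
  B4: | IN={e:+; rest ⊤} | OUT={c:-, e:+; rest ⊤}
  B5: | IN={c:-, e:+; rest ⊤} | OUT={b:+, c:-, e:+; rest ⊤}

B0 is the boundary node: IN[B0] = {a: ⊤, b: ⊤, c: ⊤, d: ⊤, e: ⊤, f: ⊤}
Applying B0's transfer function to that IN value gives OUT[B0] (row B0 above).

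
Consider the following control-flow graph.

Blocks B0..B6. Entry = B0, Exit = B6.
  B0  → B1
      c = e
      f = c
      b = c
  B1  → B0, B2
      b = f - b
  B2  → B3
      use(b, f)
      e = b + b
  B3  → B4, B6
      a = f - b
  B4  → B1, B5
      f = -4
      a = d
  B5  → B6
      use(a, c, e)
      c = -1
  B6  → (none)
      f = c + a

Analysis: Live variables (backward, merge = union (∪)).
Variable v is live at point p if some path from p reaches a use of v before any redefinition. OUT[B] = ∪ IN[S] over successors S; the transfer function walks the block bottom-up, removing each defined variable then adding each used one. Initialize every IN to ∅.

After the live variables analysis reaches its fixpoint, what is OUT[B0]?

Answer: {b, c, d, e, f}

Working:
Fixpoint table:
  B0: | IN={d, e} | OUT={b, c, d, e, f}
  B1: | IN={b, c, d, e, f} | OUT={b, c, d, e, f}
  B2: | IN={b, c, d, f} | OUT={b, c, d, e, f}
  B3: | IN={b, c, d, e, f} | OUT={a, b, c, d, e}
  B4: | IN={b, c, d, e} | OUT={a, b, c, d, e, f}
  B5: | IN={a, c, e} | OUT={a, c}
  B6: | IN={a, c} | OUT={}

Merge at B0: OUT[B0] = IN[B1] = {b, c, d, e, f}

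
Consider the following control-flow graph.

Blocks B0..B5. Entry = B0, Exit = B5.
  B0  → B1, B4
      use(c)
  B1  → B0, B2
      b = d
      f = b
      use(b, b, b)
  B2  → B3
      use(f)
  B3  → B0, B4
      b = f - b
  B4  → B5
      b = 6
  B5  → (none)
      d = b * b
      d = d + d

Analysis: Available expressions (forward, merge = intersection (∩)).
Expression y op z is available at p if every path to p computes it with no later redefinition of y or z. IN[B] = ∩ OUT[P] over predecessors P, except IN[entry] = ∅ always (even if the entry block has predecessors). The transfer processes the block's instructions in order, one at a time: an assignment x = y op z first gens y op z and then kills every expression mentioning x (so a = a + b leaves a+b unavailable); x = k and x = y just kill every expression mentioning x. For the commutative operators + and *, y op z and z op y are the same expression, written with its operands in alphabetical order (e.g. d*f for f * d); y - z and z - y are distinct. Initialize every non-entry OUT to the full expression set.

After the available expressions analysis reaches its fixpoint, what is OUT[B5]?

Per-block solution:
  B0:  IN={}  OUT={}
  B1:  IN={}  OUT={}
  B2:  IN={}  OUT={}
  B3:  IN={}  OUT={}
  B4:  IN={}  OUT={}
  B5:  IN={}  OUT={b*b}

Merge at B5: IN[B5] = OUT[B4] = {}
Applying B5's transfer function to that IN value gives OUT[B5] (row B5 above).

Answer: {b*b}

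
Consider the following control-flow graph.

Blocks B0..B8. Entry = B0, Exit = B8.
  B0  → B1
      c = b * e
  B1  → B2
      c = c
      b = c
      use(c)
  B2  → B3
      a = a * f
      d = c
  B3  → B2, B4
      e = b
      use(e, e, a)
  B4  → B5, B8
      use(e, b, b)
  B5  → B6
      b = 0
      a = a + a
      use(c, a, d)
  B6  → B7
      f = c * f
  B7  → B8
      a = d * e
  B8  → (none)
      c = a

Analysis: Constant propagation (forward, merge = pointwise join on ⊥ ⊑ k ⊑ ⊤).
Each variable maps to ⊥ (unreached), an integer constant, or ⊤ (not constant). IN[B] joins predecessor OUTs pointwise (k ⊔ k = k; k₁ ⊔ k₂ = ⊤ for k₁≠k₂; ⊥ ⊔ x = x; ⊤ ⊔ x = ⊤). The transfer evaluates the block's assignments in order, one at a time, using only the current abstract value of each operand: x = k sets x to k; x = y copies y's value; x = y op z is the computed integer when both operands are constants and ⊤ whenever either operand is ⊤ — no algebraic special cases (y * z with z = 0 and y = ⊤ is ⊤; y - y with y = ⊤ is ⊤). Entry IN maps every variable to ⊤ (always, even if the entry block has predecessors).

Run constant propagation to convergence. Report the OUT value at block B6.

Answer: {a: ⊤, b: 0, c: ⊤, d: ⊤, e: ⊤, f: ⊤}

Derivation:
Per-block solution:
  B0: | IN=(all ⊤) | OUT=(all ⊤)
  B1: | IN=(all ⊤) | OUT=(all ⊤)
  B2: | IN=(all ⊤) | OUT=(all ⊤)
  B3: | IN=(all ⊤) | OUT=(all ⊤)
  B4: | IN=(all ⊤) | OUT=(all ⊤)
  B5: | IN=(all ⊤) | OUT={b:0; rest ⊤}
  B6: | IN={b:0; rest ⊤} | OUT={b:0; rest ⊤}
  B7: | IN={b:0; rest ⊤} | OUT={b:0; rest ⊤}
  B8: | IN=(all ⊤) | OUT=(all ⊤)

Merge at B6: IN[B6] = OUT[B5] = {a: ⊤, b: 0, c: ⊤, d: ⊤, e: ⊤, f: ⊤}
Applying B6's transfer function to that IN value gives OUT[B6] (row B6 above).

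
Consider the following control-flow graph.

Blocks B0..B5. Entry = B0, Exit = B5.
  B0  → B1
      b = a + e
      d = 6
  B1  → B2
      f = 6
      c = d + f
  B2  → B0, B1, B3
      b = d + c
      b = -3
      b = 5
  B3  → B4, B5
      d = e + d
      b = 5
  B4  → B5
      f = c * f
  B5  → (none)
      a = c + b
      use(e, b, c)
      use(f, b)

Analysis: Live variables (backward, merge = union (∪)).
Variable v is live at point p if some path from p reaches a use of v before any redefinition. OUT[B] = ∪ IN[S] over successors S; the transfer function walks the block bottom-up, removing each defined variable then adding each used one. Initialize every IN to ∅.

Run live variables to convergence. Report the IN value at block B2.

Answer: {a, c, d, e, f}

Working:
Converged values:
  B0:  IN={a, e}  OUT={a, d, e}
  B1:  IN={a, d, e}  OUT={a, c, d, e, f}
  B2:  IN={a, c, d, e, f}  OUT={a, c, d, e, f}
  B3:  IN={c, d, e, f}  OUT={b, c, e, f}
  B4:  IN={b, c, e, f}  OUT={b, c, e, f}
  B5:  IN={b, c, e, f}  OUT={}

Merge at B2: OUT[B2] = IN[B0] ⊔ IN[B1] ⊔ IN[B3] = {a, c, d, e, f}
Applying B2's transfer function to that OUT value gives IN[B2] (row B2 above).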